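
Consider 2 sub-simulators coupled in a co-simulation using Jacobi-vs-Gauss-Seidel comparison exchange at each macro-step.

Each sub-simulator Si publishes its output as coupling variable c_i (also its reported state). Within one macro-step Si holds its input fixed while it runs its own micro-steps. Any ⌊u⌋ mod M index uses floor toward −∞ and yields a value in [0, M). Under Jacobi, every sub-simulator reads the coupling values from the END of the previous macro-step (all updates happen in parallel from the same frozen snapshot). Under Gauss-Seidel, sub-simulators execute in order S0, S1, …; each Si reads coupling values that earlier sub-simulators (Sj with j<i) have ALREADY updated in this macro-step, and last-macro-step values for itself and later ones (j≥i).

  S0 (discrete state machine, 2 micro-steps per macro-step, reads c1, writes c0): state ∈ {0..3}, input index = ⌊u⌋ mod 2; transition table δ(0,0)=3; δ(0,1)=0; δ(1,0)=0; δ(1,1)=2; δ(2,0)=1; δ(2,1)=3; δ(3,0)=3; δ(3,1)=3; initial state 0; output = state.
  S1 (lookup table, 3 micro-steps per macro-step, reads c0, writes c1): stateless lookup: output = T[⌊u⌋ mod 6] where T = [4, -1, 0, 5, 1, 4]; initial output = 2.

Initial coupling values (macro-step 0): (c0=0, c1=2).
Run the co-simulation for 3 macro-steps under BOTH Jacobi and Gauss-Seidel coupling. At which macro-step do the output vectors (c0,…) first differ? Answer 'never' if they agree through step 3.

[Jacobi] macro 1: S0 reads c1=2 → after 2×micro: 3; S1 reads c0=0 → after 3×micro: 4 ⇒ (c0=3, c1=4)
[Jacobi] macro 2: S0 reads c1=4 → after 2×micro: 3; S1 reads c0=3 → after 3×micro: 5 ⇒ (c0=3, c1=5)
[Jacobi] macro 3: S0 reads c1=5 → after 2×micro: 3; S1 reads c0=3 → after 3×micro: 5 ⇒ (c0=3, c1=5)
[Gauss-Seidel] macro 1: S0 reads c1=2 → after 2×micro: 3; S1 reads c0=3 → after 3×micro: 5 ⇒ (c0=3, c1=5)
[Gauss-Seidel] macro 2: S0 reads c1=5 → after 2×micro: 3; S1 reads c0=3 → after 3×micro: 5 ⇒ (c0=3, c1=5)
[Gauss-Seidel] macro 3: S0 reads c1=5 → after 2×micro: 3; S1 reads c0=3 → after 3×micro: 5 ⇒ (c0=3, c1=5)

first divergence at macro-step: 1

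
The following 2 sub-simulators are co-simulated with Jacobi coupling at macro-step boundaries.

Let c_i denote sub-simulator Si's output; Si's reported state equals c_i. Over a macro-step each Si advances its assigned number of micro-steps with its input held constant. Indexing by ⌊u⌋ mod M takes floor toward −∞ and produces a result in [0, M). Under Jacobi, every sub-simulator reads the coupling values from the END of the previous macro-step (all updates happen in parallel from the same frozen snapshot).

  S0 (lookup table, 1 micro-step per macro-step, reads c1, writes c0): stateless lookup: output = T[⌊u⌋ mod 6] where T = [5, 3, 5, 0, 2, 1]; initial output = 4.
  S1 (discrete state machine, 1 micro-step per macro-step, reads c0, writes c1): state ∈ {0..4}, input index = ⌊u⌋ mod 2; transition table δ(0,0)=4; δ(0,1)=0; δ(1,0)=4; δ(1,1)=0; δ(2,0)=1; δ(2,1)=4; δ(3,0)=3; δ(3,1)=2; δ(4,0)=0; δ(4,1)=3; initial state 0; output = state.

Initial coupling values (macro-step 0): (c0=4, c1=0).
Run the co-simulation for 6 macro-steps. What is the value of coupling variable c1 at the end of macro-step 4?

c1 at macro-step 4 = 3

macro 1: S0 reads c1=0 → after 1×micro: 5; S1 reads c0=4 → after 1×micro: 4 ⇒ (c0=5, c1=4)
macro 2: S0 reads c1=4 → after 1×micro: 2; S1 reads c0=5 → after 1×micro: 3 ⇒ (c0=2, c1=3)
macro 3: S0 reads c1=3 → after 1×micro: 0; S1 reads c0=2 → after 1×micro: 3 ⇒ (c0=0, c1=3)
macro 4: S0 reads c1=3 → after 1×micro: 0; S1 reads c0=0 → after 1×micro: 3 ⇒ (c0=0, c1=3)
macro 5: S0 reads c1=3 → after 1×micro: 0; S1 reads c0=0 → after 1×micro: 3 ⇒ (c0=0, c1=3)
macro 6: S0 reads c1=3 → after 1×micro: 0; S1 reads c0=0 → after 1×micro: 3 ⇒ (c0=0, c1=3)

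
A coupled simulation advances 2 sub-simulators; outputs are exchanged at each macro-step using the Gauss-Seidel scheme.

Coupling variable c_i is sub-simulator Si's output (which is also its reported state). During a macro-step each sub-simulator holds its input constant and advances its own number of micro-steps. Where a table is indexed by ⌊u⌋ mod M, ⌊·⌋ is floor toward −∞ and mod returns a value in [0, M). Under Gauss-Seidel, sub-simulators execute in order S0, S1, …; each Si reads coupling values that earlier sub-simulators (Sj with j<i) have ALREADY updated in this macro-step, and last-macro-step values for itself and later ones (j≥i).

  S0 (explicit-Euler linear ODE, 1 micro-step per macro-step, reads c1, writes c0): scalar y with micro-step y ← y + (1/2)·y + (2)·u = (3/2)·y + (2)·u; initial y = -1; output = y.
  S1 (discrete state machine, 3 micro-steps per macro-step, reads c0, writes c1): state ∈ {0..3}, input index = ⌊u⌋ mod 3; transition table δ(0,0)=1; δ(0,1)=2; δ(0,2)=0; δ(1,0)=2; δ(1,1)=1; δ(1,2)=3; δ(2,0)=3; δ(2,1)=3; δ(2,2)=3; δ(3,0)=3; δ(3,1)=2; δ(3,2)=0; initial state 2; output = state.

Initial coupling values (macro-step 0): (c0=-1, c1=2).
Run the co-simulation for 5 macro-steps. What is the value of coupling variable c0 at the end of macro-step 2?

c0 at macro-step 2 = 15/4

macro 1: S0 reads c1=2 → after 1×micro: 5/2; S1 reads c0=5/2 → after 3×micro: 0 ⇒ (c0=5/2, c1=0)
macro 2: S0 reads c1=0 → after 1×micro: 15/4; S1 reads c0=15/4 → after 3×micro: 3 ⇒ (c0=15/4, c1=3)
macro 3: S0 reads c1=3 → after 1×micro: 93/8; S1 reads c0=93/8 → after 3×micro: 0 ⇒ (c0=93/8, c1=0)
macro 4: S0 reads c1=0 → after 1×micro: 279/16; S1 reads c0=279/16 → after 3×micro: 0 ⇒ (c0=279/16, c1=0)
macro 5: S0 reads c1=0 → after 1×micro: 837/32; S1 reads c0=837/32 → after 3×micro: 0 ⇒ (c0=837/32, c1=0)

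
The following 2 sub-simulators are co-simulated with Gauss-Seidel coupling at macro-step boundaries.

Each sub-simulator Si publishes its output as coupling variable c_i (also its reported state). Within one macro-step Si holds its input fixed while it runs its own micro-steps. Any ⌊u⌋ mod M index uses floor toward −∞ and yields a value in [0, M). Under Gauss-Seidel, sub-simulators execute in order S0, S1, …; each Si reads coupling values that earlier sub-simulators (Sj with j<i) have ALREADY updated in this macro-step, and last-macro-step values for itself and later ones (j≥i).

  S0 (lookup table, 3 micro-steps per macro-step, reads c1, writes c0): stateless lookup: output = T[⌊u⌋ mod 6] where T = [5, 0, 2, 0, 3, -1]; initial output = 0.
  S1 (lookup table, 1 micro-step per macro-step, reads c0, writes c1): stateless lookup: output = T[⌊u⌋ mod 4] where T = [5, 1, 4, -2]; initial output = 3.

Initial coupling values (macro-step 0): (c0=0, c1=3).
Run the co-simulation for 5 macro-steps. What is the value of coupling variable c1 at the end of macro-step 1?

macro 1: S0 reads c1=3 → after 3×micro: 0; S1 reads c0=0 → after 1×micro: 5 ⇒ (c0=0, c1=5)
macro 2: S0 reads c1=5 → after 3×micro: -1; S1 reads c0=-1 → after 1×micro: -2 ⇒ (c0=-1, c1=-2)
macro 3: S0 reads c1=-2 → after 3×micro: 3; S1 reads c0=3 → after 1×micro: -2 ⇒ (c0=3, c1=-2)
macro 4: S0 reads c1=-2 → after 3×micro: 3; S1 reads c0=3 → after 1×micro: -2 ⇒ (c0=3, c1=-2)
macro 5: S0 reads c1=-2 → after 3×micro: 3; S1 reads c0=3 → after 1×micro: -2 ⇒ (c0=3, c1=-2)

c1 at macro-step 1 = 5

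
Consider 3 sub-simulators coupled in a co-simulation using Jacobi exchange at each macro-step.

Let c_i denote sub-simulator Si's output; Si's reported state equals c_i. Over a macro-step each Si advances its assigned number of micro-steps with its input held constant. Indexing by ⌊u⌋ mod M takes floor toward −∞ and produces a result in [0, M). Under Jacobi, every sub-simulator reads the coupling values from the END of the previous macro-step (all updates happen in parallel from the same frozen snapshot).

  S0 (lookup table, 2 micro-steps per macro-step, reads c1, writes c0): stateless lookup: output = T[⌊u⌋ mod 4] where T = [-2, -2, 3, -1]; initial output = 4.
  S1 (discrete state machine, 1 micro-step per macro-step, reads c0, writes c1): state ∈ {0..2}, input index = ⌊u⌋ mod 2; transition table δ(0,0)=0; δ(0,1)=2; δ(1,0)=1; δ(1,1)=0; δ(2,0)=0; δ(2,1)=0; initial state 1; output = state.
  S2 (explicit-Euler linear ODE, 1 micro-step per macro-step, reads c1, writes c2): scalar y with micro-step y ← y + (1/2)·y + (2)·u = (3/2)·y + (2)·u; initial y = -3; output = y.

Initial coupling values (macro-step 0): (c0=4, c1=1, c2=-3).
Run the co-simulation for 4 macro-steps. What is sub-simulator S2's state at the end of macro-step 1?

macro 1: S0 reads c1=1 → after 2×micro: -2; S1 reads c0=4 → after 1×micro: 1; S2 reads c1=1 → after 1×micro: -5/2 ⇒ (c0=-2, c1=1, c2=-5/2)
macro 2: S0 reads c1=1 → after 2×micro: -2; S1 reads c0=-2 → after 1×micro: 1; S2 reads c1=1 → after 1×micro: -7/4 ⇒ (c0=-2, c1=1, c2=-7/4)
macro 3: S0 reads c1=1 → after 2×micro: -2; S1 reads c0=-2 → after 1×micro: 1; S2 reads c1=1 → after 1×micro: -5/8 ⇒ (c0=-2, c1=1, c2=-5/8)
macro 4: S0 reads c1=1 → after 2×micro: -2; S1 reads c0=-2 → after 1×micro: 1; S2 reads c1=1 → after 1×micro: 17/16 ⇒ (c0=-2, c1=1, c2=17/16)

S2 state at macro-step 1 = -5/2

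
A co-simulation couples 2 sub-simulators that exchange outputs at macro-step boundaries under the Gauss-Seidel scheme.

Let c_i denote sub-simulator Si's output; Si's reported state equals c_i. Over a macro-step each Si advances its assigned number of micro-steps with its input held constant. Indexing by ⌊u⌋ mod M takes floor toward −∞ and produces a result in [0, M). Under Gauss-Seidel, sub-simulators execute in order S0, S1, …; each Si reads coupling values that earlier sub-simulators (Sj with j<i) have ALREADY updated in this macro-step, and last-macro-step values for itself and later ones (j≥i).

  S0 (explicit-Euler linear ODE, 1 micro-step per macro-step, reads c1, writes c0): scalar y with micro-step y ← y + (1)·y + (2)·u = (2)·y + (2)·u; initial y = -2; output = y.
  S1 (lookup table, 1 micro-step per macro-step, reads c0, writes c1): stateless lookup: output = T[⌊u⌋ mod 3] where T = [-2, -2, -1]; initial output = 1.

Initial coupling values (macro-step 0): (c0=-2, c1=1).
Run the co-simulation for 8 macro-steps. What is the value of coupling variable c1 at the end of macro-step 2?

macro 1: S0 reads c1=1 → after 1×micro: -2; S1 reads c0=-2 → after 1×micro: -2 ⇒ (c0=-2, c1=-2)
macro 2: S0 reads c1=-2 → after 1×micro: -8; S1 reads c0=-8 → after 1×micro: -2 ⇒ (c0=-8, c1=-2)
macro 3: S0 reads c1=-2 → after 1×micro: -20; S1 reads c0=-20 → after 1×micro: -2 ⇒ (c0=-20, c1=-2)
macro 4: S0 reads c1=-2 → after 1×micro: -44; S1 reads c0=-44 → after 1×micro: -2 ⇒ (c0=-44, c1=-2)
macro 5: S0 reads c1=-2 → after 1×micro: -92; S1 reads c0=-92 → after 1×micro: -2 ⇒ (c0=-92, c1=-2)
macro 6: S0 reads c1=-2 → after 1×micro: -188; S1 reads c0=-188 → after 1×micro: -2 ⇒ (c0=-188, c1=-2)
macro 7: S0 reads c1=-2 → after 1×micro: -380; S1 reads c0=-380 → after 1×micro: -2 ⇒ (c0=-380, c1=-2)
macro 8: S0 reads c1=-2 → after 1×micro: -764; S1 reads c0=-764 → after 1×micro: -2 ⇒ (c0=-764, c1=-2)

c1 at macro-step 2 = -2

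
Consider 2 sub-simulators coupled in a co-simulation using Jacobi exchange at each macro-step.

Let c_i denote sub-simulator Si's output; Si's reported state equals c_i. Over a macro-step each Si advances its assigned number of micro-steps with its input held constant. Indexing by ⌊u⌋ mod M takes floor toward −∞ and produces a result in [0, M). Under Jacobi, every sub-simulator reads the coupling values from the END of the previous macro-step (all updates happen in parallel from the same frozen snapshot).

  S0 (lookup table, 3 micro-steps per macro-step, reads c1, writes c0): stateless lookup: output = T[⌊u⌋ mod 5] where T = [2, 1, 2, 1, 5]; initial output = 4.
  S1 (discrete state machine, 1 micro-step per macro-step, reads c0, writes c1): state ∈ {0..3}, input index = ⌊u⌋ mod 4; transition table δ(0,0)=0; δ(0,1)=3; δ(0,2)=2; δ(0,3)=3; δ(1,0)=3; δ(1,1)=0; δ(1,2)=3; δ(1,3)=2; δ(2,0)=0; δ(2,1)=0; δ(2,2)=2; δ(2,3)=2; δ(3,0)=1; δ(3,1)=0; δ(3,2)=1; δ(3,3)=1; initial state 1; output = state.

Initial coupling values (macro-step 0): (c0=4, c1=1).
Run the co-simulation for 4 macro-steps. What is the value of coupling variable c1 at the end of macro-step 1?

macro 1: S0 reads c1=1 → after 3×micro: 1; S1 reads c0=4 → after 1×micro: 3 ⇒ (c0=1, c1=3)
macro 2: S0 reads c1=3 → after 3×micro: 1; S1 reads c0=1 → after 1×micro: 0 ⇒ (c0=1, c1=0)
macro 3: S0 reads c1=0 → after 3×micro: 2; S1 reads c0=1 → after 1×micro: 3 ⇒ (c0=2, c1=3)
macro 4: S0 reads c1=3 → after 3×micro: 1; S1 reads c0=2 → after 1×micro: 1 ⇒ (c0=1, c1=1)

c1 at macro-step 1 = 3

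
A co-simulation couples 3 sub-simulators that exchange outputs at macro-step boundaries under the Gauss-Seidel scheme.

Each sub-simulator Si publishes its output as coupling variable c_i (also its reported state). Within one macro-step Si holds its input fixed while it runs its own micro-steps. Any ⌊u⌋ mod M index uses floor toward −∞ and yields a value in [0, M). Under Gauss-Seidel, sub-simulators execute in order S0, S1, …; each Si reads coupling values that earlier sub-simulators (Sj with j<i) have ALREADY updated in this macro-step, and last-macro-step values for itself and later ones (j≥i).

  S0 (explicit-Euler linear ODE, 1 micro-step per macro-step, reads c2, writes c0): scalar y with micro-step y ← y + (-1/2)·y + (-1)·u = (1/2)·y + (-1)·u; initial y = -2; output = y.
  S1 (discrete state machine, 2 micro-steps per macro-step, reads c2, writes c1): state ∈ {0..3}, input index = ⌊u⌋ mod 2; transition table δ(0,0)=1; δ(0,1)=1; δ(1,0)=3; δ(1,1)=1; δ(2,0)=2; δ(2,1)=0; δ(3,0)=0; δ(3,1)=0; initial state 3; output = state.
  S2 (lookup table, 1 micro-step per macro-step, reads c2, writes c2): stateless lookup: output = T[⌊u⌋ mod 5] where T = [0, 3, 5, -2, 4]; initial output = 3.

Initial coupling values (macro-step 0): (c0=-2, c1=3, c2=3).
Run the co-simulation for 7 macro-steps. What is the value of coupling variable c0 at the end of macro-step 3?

macro 1: S0 reads c2=3 → after 1×micro: -4; S1 reads c2=3 → after 2×micro: 1; S2 reads c2=3 → after 1×micro: -2 ⇒ (c0=-4, c1=1, c2=-2)
macro 2: S0 reads c2=-2 → after 1×micro: 0; S1 reads c2=-2 → after 2×micro: 0; S2 reads c2=-2 → after 1×micro: -2 ⇒ (c0=0, c1=0, c2=-2)
macro 3: S0 reads c2=-2 → after 1×micro: 2; S1 reads c2=-2 → after 2×micro: 3; S2 reads c2=-2 → after 1×micro: -2 ⇒ (c0=2, c1=3, c2=-2)
macro 4: S0 reads c2=-2 → after 1×micro: 3; S1 reads c2=-2 → after 2×micro: 1; S2 reads c2=-2 → after 1×micro: -2 ⇒ (c0=3, c1=1, c2=-2)
macro 5: S0 reads c2=-2 → after 1×micro: 7/2; S1 reads c2=-2 → after 2×micro: 0; S2 reads c2=-2 → after 1×micro: -2 ⇒ (c0=7/2, c1=0, c2=-2)
macro 6: S0 reads c2=-2 → after 1×micro: 15/4; S1 reads c2=-2 → after 2×micro: 3; S2 reads c2=-2 → after 1×micro: -2 ⇒ (c0=15/4, c1=3, c2=-2)
macro 7: S0 reads c2=-2 → after 1×micro: 31/8; S1 reads c2=-2 → after 2×micro: 1; S2 reads c2=-2 → after 1×micro: -2 ⇒ (c0=31/8, c1=1, c2=-2)

c0 at macro-step 3 = 2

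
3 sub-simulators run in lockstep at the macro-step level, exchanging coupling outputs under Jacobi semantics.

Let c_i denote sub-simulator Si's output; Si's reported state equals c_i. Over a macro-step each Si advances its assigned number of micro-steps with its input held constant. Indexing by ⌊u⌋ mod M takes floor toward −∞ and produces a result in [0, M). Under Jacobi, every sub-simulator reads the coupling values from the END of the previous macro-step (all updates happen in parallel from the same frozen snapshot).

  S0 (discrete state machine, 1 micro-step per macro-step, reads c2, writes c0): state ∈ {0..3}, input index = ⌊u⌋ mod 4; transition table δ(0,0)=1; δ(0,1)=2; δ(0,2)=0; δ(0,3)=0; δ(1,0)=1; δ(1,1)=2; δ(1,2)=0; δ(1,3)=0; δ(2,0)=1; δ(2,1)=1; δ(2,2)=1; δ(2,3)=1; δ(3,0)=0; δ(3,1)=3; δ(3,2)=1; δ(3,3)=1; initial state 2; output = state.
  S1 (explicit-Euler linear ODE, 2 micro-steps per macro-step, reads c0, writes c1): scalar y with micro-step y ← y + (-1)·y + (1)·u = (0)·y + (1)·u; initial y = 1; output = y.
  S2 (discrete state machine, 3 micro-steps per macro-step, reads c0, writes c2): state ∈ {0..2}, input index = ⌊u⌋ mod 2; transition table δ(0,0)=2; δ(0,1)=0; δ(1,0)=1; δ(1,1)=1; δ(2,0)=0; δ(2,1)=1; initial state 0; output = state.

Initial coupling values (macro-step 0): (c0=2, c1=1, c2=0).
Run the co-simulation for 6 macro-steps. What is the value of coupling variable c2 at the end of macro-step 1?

c2 at macro-step 1 = 2

macro 1: S0 reads c2=0 → after 1×micro: 1; S1 reads c0=2 → after 2×micro: 2; S2 reads c0=2 → after 3×micro: 2 ⇒ (c0=1, c1=2, c2=2)
macro 2: S0 reads c2=2 → after 1×micro: 0; S1 reads c0=1 → after 2×micro: 1; S2 reads c0=1 → after 3×micro: 1 ⇒ (c0=0, c1=1, c2=1)
macro 3: S0 reads c2=1 → after 1×micro: 2; S1 reads c0=0 → after 2×micro: 0; S2 reads c0=0 → after 3×micro: 1 ⇒ (c0=2, c1=0, c2=1)
macro 4: S0 reads c2=1 → after 1×micro: 1; S1 reads c0=2 → after 2×micro: 2; S2 reads c0=2 → after 3×micro: 1 ⇒ (c0=1, c1=2, c2=1)
macro 5: S0 reads c2=1 → after 1×micro: 2; S1 reads c0=1 → after 2×micro: 1; S2 reads c0=1 → after 3×micro: 1 ⇒ (c0=2, c1=1, c2=1)
macro 6: S0 reads c2=1 → after 1×micro: 1; S1 reads c0=2 → after 2×micro: 2; S2 reads c0=2 → after 3×micro: 1 ⇒ (c0=1, c1=2, c2=1)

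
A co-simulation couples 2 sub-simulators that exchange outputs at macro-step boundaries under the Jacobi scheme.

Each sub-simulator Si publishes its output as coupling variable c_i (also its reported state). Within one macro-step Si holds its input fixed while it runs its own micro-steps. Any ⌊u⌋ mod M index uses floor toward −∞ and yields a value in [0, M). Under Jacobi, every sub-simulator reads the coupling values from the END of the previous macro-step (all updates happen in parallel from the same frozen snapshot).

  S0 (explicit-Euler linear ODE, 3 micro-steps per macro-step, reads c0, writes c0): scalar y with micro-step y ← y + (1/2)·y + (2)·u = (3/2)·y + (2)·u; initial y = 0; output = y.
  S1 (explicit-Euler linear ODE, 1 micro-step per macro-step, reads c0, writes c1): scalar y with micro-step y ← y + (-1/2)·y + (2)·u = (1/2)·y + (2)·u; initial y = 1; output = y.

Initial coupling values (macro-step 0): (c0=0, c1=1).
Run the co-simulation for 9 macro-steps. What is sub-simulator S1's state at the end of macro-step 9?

S1 state at macro-step 9 = 1/512

macro 1: S0 reads c0=0 → after 3×micro: 0; S1 reads c0=0 → after 1×micro: 1/2 ⇒ (c0=0, c1=1/2)
macro 2: S0 reads c0=0 → after 3×micro: 0; S1 reads c0=0 → after 1×micro: 1/4 ⇒ (c0=0, c1=1/4)
macro 3: S0 reads c0=0 → after 3×micro: 0; S1 reads c0=0 → after 1×micro: 1/8 ⇒ (c0=0, c1=1/8)
macro 4: S0 reads c0=0 → after 3×micro: 0; S1 reads c0=0 → after 1×micro: 1/16 ⇒ (c0=0, c1=1/16)
macro 5: S0 reads c0=0 → after 3×micro: 0; S1 reads c0=0 → after 1×micro: 1/32 ⇒ (c0=0, c1=1/32)
macro 6: S0 reads c0=0 → after 3×micro: 0; S1 reads c0=0 → after 1×micro: 1/64 ⇒ (c0=0, c1=1/64)
macro 7: S0 reads c0=0 → after 3×micro: 0; S1 reads c0=0 → after 1×micro: 1/128 ⇒ (c0=0, c1=1/128)
macro 8: S0 reads c0=0 → after 3×micro: 0; S1 reads c0=0 → after 1×micro: 1/256 ⇒ (c0=0, c1=1/256)
macro 9: S0 reads c0=0 → after 3×micro: 0; S1 reads c0=0 → after 1×micro: 1/512 ⇒ (c0=0, c1=1/512)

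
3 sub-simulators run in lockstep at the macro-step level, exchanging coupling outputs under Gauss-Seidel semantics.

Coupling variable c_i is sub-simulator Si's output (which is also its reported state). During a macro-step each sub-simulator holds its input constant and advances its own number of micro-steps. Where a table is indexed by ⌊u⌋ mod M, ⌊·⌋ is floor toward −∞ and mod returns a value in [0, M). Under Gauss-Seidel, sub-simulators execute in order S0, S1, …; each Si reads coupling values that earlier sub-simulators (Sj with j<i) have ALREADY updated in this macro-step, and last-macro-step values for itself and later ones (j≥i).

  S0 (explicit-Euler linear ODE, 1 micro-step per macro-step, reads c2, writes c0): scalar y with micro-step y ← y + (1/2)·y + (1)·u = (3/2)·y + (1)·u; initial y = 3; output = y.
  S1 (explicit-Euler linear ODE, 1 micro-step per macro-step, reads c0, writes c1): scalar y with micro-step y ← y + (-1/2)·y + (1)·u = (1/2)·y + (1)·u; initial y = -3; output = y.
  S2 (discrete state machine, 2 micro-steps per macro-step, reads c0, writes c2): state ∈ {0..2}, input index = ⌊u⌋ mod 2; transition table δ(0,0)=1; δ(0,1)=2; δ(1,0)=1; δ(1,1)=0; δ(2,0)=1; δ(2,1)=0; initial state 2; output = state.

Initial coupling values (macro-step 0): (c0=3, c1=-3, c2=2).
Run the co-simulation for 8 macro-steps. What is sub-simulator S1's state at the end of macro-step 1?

macro 1: S0 reads c2=2 → after 1×micro: 13/2; S1 reads c0=13/2 → after 1×micro: 5; S2 reads c0=13/2 → after 2×micro: 1 ⇒ (c0=13/2, c1=5, c2=1)
macro 2: S0 reads c2=1 → after 1×micro: 43/4; S1 reads c0=43/4 → after 1×micro: 53/4; S2 reads c0=43/4 → after 2×micro: 1 ⇒ (c0=43/4, c1=53/4, c2=1)
macro 3: S0 reads c2=1 → after 1×micro: 137/8; S1 reads c0=137/8 → after 1×micro: 95/4; S2 reads c0=137/8 → after 2×micro: 2 ⇒ (c0=137/8, c1=95/4, c2=2)
macro 4: S0 reads c2=2 → after 1×micro: 443/16; S1 reads c0=443/16 → after 1×micro: 633/16; S2 reads c0=443/16 → after 2×micro: 2 ⇒ (c0=443/16, c1=633/16, c2=2)
macro 5: S0 reads c2=2 → after 1×micro: 1393/32; S1 reads c0=1393/32 → after 1×micro: 1013/16; S2 reads c0=1393/32 → after 2×micro: 2 ⇒ (c0=1393/32, c1=1013/16, c2=2)
macro 6: S0 reads c2=2 → after 1×micro: 4307/64; S1 reads c0=4307/64 → after 1×micro: 6333/64; S2 reads c0=4307/64 → after 2×micro: 2 ⇒ (c0=4307/64, c1=6333/64, c2=2)
macro 7: S0 reads c2=2 → after 1×micro: 13177/128; S1 reads c0=13177/128 → after 1×micro: 9755/64; S2 reads c0=13177/128 → after 2×micro: 1 ⇒ (c0=13177/128, c1=9755/64, c2=1)
macro 8: S0 reads c2=1 → after 1×micro: 39787/256; S1 reads c0=39787/256 → after 1×micro: 59297/256; S2 reads c0=39787/256 → after 2×micro: 2 ⇒ (c0=39787/256, c1=59297/256, c2=2)

S1 state at macro-step 1 = 5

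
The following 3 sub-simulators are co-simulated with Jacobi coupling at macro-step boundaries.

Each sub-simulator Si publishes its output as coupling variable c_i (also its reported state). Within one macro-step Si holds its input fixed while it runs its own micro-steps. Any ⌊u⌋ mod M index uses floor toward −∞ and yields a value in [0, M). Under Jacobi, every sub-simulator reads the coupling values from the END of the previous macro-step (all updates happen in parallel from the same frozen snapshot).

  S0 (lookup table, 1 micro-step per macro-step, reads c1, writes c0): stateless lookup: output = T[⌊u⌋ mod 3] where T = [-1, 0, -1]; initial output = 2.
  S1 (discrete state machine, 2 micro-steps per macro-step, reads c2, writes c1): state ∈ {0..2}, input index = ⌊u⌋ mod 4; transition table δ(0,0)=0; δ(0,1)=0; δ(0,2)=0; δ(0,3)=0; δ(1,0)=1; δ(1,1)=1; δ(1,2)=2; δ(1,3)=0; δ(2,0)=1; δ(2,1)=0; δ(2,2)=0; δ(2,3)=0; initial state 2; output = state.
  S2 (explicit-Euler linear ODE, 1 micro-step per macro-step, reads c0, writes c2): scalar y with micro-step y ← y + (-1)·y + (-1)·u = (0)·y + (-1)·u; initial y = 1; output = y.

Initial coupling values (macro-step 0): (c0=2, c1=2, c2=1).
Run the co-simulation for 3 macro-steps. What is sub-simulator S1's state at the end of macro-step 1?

macro 1: S0 reads c1=2 → after 1×micro: -1; S1 reads c2=1 → after 2×micro: 0; S2 reads c0=2 → after 1×micro: -2 ⇒ (c0=-1, c1=0, c2=-2)
macro 2: S0 reads c1=0 → after 1×micro: -1; S1 reads c2=-2 → after 2×micro: 0; S2 reads c0=-1 → after 1×micro: 1 ⇒ (c0=-1, c1=0, c2=1)
macro 3: S0 reads c1=0 → after 1×micro: -1; S1 reads c2=1 → after 2×micro: 0; S2 reads c0=-1 → after 1×micro: 1 ⇒ (c0=-1, c1=0, c2=1)

S1 state at macro-step 1 = 0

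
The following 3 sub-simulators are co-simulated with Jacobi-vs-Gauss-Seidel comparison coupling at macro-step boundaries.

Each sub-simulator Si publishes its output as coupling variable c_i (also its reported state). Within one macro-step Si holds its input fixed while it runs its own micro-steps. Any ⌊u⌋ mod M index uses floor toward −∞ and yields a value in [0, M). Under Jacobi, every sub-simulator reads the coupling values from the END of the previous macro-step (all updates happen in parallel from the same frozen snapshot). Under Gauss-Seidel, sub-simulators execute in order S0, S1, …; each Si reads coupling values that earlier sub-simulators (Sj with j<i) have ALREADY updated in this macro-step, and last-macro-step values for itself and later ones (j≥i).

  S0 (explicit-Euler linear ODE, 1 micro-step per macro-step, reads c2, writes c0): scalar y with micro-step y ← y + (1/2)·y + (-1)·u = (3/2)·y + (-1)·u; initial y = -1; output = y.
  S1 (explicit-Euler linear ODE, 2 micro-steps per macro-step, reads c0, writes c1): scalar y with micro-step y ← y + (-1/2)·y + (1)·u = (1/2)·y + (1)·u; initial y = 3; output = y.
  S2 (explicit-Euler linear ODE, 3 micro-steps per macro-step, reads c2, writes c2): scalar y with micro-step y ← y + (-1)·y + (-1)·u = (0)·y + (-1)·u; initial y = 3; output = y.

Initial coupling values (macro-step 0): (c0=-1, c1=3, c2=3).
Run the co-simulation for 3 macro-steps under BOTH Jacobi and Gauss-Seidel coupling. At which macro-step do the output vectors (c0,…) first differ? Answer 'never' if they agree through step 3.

first divergence at macro-step: 1

[Jacobi] macro 1: S0 reads c2=3 → after 1×micro: -9/2; S1 reads c0=-1 → after 2×micro: -3/4; S2 reads c2=3 → after 3×micro: -3 ⇒ (c0=-9/2, c1=-3/4, c2=-3)
[Jacobi] macro 2: S0 reads c2=-3 → after 1×micro: -15/4; S1 reads c0=-9/2 → after 2×micro: -111/16; S2 reads c2=-3 → after 3×micro: 3 ⇒ (c0=-15/4, c1=-111/16, c2=3)
[Jacobi] macro 3: S0 reads c2=3 → after 1×micro: -69/8; S1 reads c0=-15/4 → after 2×micro: -471/64; S2 reads c2=3 → after 3×micro: -3 ⇒ (c0=-69/8, c1=-471/64, c2=-3)
[Gauss-Seidel] macro 1: S0 reads c2=3 → after 1×micro: -9/2; S1 reads c0=-9/2 → after 2×micro: -6; S2 reads c2=3 → after 3×micro: -3 ⇒ (c0=-9/2, c1=-6, c2=-3)
[Gauss-Seidel] macro 2: S0 reads c2=-3 → after 1×micro: -15/4; S1 reads c0=-15/4 → after 2×micro: -57/8; S2 reads c2=-3 → after 3×micro: 3 ⇒ (c0=-15/4, c1=-57/8, c2=3)
[Gauss-Seidel] macro 3: S0 reads c2=3 → after 1×micro: -69/8; S1 reads c0=-69/8 → after 2×micro: -471/32; S2 reads c2=3 → after 3×micro: -3 ⇒ (c0=-69/8, c1=-471/32, c2=-3)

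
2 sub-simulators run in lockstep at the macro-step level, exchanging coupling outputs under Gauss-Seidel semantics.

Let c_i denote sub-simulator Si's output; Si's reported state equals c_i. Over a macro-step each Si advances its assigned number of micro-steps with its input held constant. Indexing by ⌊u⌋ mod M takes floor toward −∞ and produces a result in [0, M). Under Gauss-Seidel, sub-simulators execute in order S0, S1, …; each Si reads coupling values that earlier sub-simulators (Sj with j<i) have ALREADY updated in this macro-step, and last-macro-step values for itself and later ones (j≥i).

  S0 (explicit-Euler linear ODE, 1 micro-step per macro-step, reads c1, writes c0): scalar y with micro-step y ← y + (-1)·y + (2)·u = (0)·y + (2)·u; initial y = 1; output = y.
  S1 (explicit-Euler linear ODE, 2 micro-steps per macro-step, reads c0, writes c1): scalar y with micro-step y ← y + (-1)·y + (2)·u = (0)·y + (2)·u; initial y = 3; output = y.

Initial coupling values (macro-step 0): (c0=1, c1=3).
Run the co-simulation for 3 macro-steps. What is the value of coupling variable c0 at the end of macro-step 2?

macro 1: S0 reads c1=3 → after 1×micro: 6; S1 reads c0=6 → after 2×micro: 12 ⇒ (c0=6, c1=12)
macro 2: S0 reads c1=12 → after 1×micro: 24; S1 reads c0=24 → after 2×micro: 48 ⇒ (c0=24, c1=48)
macro 3: S0 reads c1=48 → after 1×micro: 96; S1 reads c0=96 → after 2×micro: 192 ⇒ (c0=96, c1=192)

c0 at macro-step 2 = 24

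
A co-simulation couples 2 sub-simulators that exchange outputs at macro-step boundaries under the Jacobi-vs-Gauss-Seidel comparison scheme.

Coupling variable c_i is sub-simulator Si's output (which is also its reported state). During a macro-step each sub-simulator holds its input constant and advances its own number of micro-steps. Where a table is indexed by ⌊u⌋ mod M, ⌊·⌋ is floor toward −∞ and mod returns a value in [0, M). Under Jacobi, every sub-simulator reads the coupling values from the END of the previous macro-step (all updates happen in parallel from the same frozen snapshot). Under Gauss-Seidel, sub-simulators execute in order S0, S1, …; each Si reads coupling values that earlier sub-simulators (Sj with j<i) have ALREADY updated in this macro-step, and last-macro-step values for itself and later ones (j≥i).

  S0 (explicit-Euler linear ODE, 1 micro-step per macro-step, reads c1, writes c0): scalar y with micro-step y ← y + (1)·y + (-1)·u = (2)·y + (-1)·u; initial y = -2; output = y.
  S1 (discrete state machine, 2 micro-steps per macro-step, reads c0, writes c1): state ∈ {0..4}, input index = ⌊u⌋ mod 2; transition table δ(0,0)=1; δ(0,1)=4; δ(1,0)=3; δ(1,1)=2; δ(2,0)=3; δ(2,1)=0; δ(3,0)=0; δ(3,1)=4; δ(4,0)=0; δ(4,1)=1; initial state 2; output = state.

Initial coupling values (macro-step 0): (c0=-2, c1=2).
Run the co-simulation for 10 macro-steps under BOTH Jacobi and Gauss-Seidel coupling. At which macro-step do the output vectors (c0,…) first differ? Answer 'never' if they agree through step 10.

first divergence at macro-step: 5

[Jacobi] macro 1: S0 reads c1=2 → after 1×micro: -6; S1 reads c0=-2 → after 2×micro: 0 ⇒ (c0=-6, c1=0)
[Jacobi] macro 2: S0 reads c1=0 → after 1×micro: -12; S1 reads c0=-6 → after 2×micro: 3 ⇒ (c0=-12, c1=3)
[Jacobi] macro 3: S0 reads c1=3 → after 1×micro: -27; S1 reads c0=-12 → after 2×micro: 1 ⇒ (c0=-27, c1=1)
[Jacobi] macro 4: S0 reads c1=1 → after 1×micro: -55; S1 reads c0=-27 → after 2×micro: 0 ⇒ (c0=-55, c1=0)
[Jacobi] macro 5: S0 reads c1=0 → after 1×micro: -110; S1 reads c0=-55 → after 2×micro: 1 ⇒ (c0=-110, c1=1)
[Jacobi] macro 6: S0 reads c1=1 → after 1×micro: -221; S1 reads c0=-110 → after 2×micro: 0 ⇒ (c0=-221, c1=0)
[Jacobi] macro 7: S0 reads c1=0 → after 1×micro: -442; S1 reads c0=-221 → after 2×micro: 1 ⇒ (c0=-442, c1=1)
[Jacobi] macro 8: S0 reads c1=1 → after 1×micro: -885; S1 reads c0=-442 → after 2×micro: 0 ⇒ (c0=-885, c1=0)
[Jacobi] macro 9: S0 reads c1=0 → after 1×micro: -1770; S1 reads c0=-885 → after 2×micro: 1 ⇒ (c0=-1770, c1=1)
[Jacobi] macro 10: S0 reads c1=1 → after 1×micro: -3541; S1 reads c0=-1770 → after 2×micro: 0 ⇒ (c0=-3541, c1=0)
[Gauss-Seidel] macro 1: S0 reads c1=2 → after 1×micro: -6; S1 reads c0=-6 → after 2×micro: 0 ⇒ (c0=-6, c1=0)
[Gauss-Seidel] macro 2: S0 reads c1=0 → after 1×micro: -12; S1 reads c0=-12 → after 2×micro: 3 ⇒ (c0=-12, c1=3)
[Gauss-Seidel] macro 3: S0 reads c1=3 → after 1×micro: -27; S1 reads c0=-27 → after 2×micro: 1 ⇒ (c0=-27, c1=1)
[Gauss-Seidel] macro 4: S0 reads c1=1 → after 1×micro: -55; S1 reads c0=-55 → after 2×micro: 0 ⇒ (c0=-55, c1=0)
[Gauss-Seidel] macro 5: S0 reads c1=0 → after 1×micro: -110; S1 reads c0=-110 → after 2×micro: 3 ⇒ (c0=-110, c1=3)
[Gauss-Seidel] macro 6: S0 reads c1=3 → after 1×micro: -223; S1 reads c0=-223 → after 2×micro: 1 ⇒ (c0=-223, c1=1)
[Gauss-Seidel] macro 7: S0 reads c1=1 → after 1×micro: -447; S1 reads c0=-447 → after 2×micro: 0 ⇒ (c0=-447, c1=0)
[Gauss-Seidel] macro 8: S0 reads c1=0 → after 1×micro: -894; S1 reads c0=-894 → after 2×micro: 3 ⇒ (c0=-894, c1=3)
[Gauss-Seidel] macro 9: S0 reads c1=3 → after 1×micro: -1791; S1 reads c0=-1791 → after 2×micro: 1 ⇒ (c0=-1791, c1=1)
[Gauss-Seidel] macro 10: S0 reads c1=1 → after 1×micro: -3583; S1 reads c0=-3583 → after 2×micro: 0 ⇒ (c0=-3583, c1=0)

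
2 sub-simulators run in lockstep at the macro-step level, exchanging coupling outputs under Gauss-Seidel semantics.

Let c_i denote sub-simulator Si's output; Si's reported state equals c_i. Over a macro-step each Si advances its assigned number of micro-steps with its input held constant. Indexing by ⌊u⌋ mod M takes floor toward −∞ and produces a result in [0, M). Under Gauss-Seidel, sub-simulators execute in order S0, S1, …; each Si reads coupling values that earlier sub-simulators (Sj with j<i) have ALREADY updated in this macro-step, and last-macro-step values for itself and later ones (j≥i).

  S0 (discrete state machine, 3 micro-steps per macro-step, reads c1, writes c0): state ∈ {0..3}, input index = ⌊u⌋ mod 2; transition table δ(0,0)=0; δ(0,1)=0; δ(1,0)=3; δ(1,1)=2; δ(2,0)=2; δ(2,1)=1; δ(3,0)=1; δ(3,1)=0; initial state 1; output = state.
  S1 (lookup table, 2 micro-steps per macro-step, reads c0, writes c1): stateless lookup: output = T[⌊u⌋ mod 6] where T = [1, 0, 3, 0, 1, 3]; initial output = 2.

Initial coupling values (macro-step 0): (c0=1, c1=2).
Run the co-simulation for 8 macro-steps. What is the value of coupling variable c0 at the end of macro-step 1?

macro 1: S0 reads c1=2 → after 3×micro: 3; S1 reads c0=3 → after 2×micro: 0 ⇒ (c0=3, c1=0)
macro 2: S0 reads c1=0 → after 3×micro: 1; S1 reads c0=1 → after 2×micro: 0 ⇒ (c0=1, c1=0)
macro 3: S0 reads c1=0 → after 3×micro: 3; S1 reads c0=3 → after 2×micro: 0 ⇒ (c0=3, c1=0)
macro 4: S0 reads c1=0 → after 3×micro: 1; S1 reads c0=1 → after 2×micro: 0 ⇒ (c0=1, c1=0)
macro 5: S0 reads c1=0 → after 3×micro: 3; S1 reads c0=3 → after 2×micro: 0 ⇒ (c0=3, c1=0)
macro 6: S0 reads c1=0 → after 3×micro: 1; S1 reads c0=1 → after 2×micro: 0 ⇒ (c0=1, c1=0)
macro 7: S0 reads c1=0 → after 3×micro: 3; S1 reads c0=3 → after 2×micro: 0 ⇒ (c0=3, c1=0)
macro 8: S0 reads c1=0 → after 3×micro: 1; S1 reads c0=1 → after 2×micro: 0 ⇒ (c0=1, c1=0)

c0 at macro-step 1 = 3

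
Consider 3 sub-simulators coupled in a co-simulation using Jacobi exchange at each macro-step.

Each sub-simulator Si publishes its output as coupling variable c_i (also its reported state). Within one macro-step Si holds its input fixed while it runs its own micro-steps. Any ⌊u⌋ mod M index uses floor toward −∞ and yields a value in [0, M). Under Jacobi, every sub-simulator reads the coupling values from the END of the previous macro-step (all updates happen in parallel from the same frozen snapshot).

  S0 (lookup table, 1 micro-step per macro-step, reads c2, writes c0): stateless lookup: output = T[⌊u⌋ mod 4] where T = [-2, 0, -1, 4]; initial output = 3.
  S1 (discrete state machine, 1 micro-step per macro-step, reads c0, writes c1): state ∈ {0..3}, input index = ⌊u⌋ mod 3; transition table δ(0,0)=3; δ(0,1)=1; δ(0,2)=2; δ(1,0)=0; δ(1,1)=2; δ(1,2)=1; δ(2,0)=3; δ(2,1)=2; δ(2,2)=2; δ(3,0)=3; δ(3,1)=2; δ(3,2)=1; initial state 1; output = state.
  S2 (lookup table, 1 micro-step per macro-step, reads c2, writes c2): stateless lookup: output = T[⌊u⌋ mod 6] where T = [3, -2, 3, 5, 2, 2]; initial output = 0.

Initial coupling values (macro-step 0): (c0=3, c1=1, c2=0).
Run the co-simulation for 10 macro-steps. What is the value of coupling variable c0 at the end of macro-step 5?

macro 1: S0 reads c2=0 → after 1×micro: -2; S1 reads c0=3 → after 1×micro: 0; S2 reads c2=0 → after 1×micro: 3 ⇒ (c0=-2, c1=0, c2=3)
macro 2: S0 reads c2=3 → after 1×micro: 4; S1 reads c0=-2 → after 1×micro: 1; S2 reads c2=3 → after 1×micro: 5 ⇒ (c0=4, c1=1, c2=5)
macro 3: S0 reads c2=5 → after 1×micro: 0; S1 reads c0=4 → after 1×micro: 2; S2 reads c2=5 → after 1×micro: 2 ⇒ (c0=0, c1=2, c2=2)
macro 4: S0 reads c2=2 → after 1×micro: -1; S1 reads c0=0 → after 1×micro: 3; S2 reads c2=2 → after 1×micro: 3 ⇒ (c0=-1, c1=3, c2=3)
macro 5: S0 reads c2=3 → after 1×micro: 4; S1 reads c0=-1 → after 1×micro: 1; S2 reads c2=3 → after 1×micro: 5 ⇒ (c0=4, c1=1, c2=5)
macro 6: S0 reads c2=5 → after 1×micro: 0; S1 reads c0=4 → after 1×micro: 2; S2 reads c2=5 → after 1×micro: 2 ⇒ (c0=0, c1=2, c2=2)
macro 7: S0 reads c2=2 → after 1×micro: -1; S1 reads c0=0 → after 1×micro: 3; S2 reads c2=2 → after 1×micro: 3 ⇒ (c0=-1, c1=3, c2=3)
macro 8: S0 reads c2=3 → after 1×micro: 4; S1 reads c0=-1 → after 1×micro: 1; S2 reads c2=3 → after 1×micro: 5 ⇒ (c0=4, c1=1, c2=5)
macro 9: S0 reads c2=5 → after 1×micro: 0; S1 reads c0=4 → after 1×micro: 2; S2 reads c2=5 → after 1×micro: 2 ⇒ (c0=0, c1=2, c2=2)
macro 10: S0 reads c2=2 → after 1×micro: -1; S1 reads c0=0 → after 1×micro: 3; S2 reads c2=2 → after 1×micro: 3 ⇒ (c0=-1, c1=3, c2=3)

c0 at macro-step 5 = 4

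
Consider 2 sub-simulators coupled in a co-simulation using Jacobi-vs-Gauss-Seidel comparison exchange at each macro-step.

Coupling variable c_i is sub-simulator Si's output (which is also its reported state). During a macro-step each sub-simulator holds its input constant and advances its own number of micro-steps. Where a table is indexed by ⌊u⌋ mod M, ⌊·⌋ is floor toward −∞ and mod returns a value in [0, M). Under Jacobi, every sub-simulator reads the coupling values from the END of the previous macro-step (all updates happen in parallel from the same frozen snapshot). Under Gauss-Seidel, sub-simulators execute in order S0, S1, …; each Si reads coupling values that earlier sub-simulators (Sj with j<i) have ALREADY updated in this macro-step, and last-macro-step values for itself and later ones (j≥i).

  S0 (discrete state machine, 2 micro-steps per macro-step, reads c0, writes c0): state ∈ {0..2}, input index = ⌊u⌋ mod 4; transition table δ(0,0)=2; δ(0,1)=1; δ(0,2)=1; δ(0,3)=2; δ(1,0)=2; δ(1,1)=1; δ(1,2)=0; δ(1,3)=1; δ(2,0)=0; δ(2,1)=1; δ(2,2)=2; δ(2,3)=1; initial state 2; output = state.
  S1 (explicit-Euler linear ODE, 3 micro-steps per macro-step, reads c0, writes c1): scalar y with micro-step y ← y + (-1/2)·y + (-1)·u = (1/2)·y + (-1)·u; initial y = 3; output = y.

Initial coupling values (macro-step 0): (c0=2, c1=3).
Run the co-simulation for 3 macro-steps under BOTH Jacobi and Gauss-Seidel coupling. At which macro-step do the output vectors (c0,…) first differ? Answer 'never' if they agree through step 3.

[Jacobi] macro 1: S0 reads c0=2 → after 2×micro: 2; S1 reads c0=2 → after 3×micro: -25/8 ⇒ (c0=2, c1=-25/8)
[Jacobi] macro 2: S0 reads c0=2 → after 2×micro: 2; S1 reads c0=2 → after 3×micro: -249/64 ⇒ (c0=2, c1=-249/64)
[Jacobi] macro 3: S0 reads c0=2 → after 2×micro: 2; S1 reads c0=2 → after 3×micro: -2041/512 ⇒ (c0=2, c1=-2041/512)
[Gauss-Seidel] macro 1: S0 reads c0=2 → after 2×micro: 2; S1 reads c0=2 → after 3×micro: -25/8 ⇒ (c0=2, c1=-25/8)
[Gauss-Seidel] macro 2: S0 reads c0=2 → after 2×micro: 2; S1 reads c0=2 → after 3×micro: -249/64 ⇒ (c0=2, c1=-249/64)
[Gauss-Seidel] macro 3: S0 reads c0=2 → after 2×micro: 2; S1 reads c0=2 → after 3×micro: -2041/512 ⇒ (c0=2, c1=-2041/512)

first divergence at macro-step: never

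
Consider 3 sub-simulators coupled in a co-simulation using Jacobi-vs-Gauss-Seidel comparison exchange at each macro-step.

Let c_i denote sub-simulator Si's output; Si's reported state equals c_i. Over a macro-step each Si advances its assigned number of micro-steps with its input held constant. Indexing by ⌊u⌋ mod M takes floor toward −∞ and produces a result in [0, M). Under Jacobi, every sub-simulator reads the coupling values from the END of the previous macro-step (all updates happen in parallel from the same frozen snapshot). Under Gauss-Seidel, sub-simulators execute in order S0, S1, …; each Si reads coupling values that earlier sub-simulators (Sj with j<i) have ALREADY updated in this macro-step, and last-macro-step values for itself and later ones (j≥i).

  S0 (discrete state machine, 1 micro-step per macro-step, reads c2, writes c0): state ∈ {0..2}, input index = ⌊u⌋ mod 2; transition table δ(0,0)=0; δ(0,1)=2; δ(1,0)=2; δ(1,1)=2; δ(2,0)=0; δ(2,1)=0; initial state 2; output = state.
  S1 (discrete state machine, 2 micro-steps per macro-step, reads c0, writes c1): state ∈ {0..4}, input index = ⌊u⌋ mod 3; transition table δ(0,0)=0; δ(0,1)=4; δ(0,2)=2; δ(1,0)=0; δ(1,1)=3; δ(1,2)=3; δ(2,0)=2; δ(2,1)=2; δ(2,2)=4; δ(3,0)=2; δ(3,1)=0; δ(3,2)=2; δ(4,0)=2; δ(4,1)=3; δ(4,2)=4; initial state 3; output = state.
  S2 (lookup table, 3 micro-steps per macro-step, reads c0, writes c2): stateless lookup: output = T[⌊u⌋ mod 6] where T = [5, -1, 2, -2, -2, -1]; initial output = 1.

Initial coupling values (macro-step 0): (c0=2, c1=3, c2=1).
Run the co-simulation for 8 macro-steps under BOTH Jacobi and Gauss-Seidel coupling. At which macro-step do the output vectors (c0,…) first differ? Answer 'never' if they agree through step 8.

[Jacobi] macro 1: S0 reads c2=1 → after 1×micro: 0; S1 reads c0=2 → after 2×micro: 4; S2 reads c0=2 → after 3×micro: 2 ⇒ (c0=0, c1=4, c2=2)
[Jacobi] macro 2: S0 reads c2=2 → after 1×micro: 0; S1 reads c0=0 → after 2×micro: 2; S2 reads c0=0 → after 3×micro: 5 ⇒ (c0=0, c1=2, c2=5)
[Jacobi] macro 3: S0 reads c2=5 → after 1×micro: 2; S1 reads c0=0 → after 2×micro: 2; S2 reads c0=0 → after 3×micro: 5 ⇒ (c0=2, c1=2, c2=5)
[Jacobi] macro 4: S0 reads c2=5 → after 1×micro: 0; S1 reads c0=2 → after 2×micro: 4; S2 reads c0=2 → after 3×micro: 2 ⇒ (c0=0, c1=4, c2=2)
[Jacobi] macro 5: S0 reads c2=2 → after 1×micro: 0; S1 reads c0=0 → after 2×micro: 2; S2 reads c0=0 → after 3×micro: 5 ⇒ (c0=0, c1=2, c2=5)
[Jacobi] macro 6: S0 reads c2=5 → after 1×micro: 2; S1 reads c0=0 → after 2×micro: 2; S2 reads c0=0 → after 3×micro: 5 ⇒ (c0=2, c1=2, c2=5)
[Jacobi] macro 7: S0 reads c2=5 → after 1×micro: 0; S1 reads c0=2 → after 2×micro: 4; S2 reads c0=2 → after 3×micro: 2 ⇒ (c0=0, c1=4, c2=2)
[Jacobi] macro 8: S0 reads c2=2 → after 1×micro: 0; S1 reads c0=0 → after 2×micro: 2; S2 reads c0=0 → after 3×micro: 5 ⇒ (c0=0, c1=2, c2=5)
[Gauss-Seidel] macro 1: S0 reads c2=1 → after 1×micro: 0; S1 reads c0=0 → after 2×micro: 2; S2 reads c0=0 → after 3×micro: 5 ⇒ (c0=0, c1=2, c2=5)
[Gauss-Seidel] macro 2: S0 reads c2=5 → after 1×micro: 2; S1 reads c0=2 → after 2×micro: 4; S2 reads c0=2 → after 3×micro: 2 ⇒ (c0=2, c1=4, c2=2)
[Gauss-Seidel] macro 3: S0 reads c2=2 → after 1×micro: 0; S1 reads c0=0 → after 2×micro: 2; S2 reads c0=0 → after 3×micro: 5 ⇒ (c0=0, c1=2, c2=5)
[Gauss-Seidel] macro 4: S0 reads c2=5 → after 1×micro: 2; S1 reads c0=2 → after 2×micro: 4; S2 reads c0=2 → after 3×micro: 2 ⇒ (c0=2, c1=4, c2=2)
[Gauss-Seidel] macro 5: S0 reads c2=2 → after 1×micro: 0; S1 reads c0=0 → after 2×micro: 2; S2 reads c0=0 → after 3×micro: 5 ⇒ (c0=0, c1=2, c2=5)
[Gauss-Seidel] macro 6: S0 reads c2=5 → after 1×micro: 2; S1 reads c0=2 → after 2×micro: 4; S2 reads c0=2 → after 3×micro: 2 ⇒ (c0=2, c1=4, c2=2)
[Gauss-Seidel] macro 7: S0 reads c2=2 → after 1×micro: 0; S1 reads c0=0 → after 2×micro: 2; S2 reads c0=0 → after 3×micro: 5 ⇒ (c0=0, c1=2, c2=5)
[Gauss-Seidel] macro 8: S0 reads c2=5 → after 1×micro: 2; S1 reads c0=2 → after 2×micro: 4; S2 reads c0=2 → after 3×micro: 2 ⇒ (c0=2, c1=4, c2=2)

first divergence at macro-step: 1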